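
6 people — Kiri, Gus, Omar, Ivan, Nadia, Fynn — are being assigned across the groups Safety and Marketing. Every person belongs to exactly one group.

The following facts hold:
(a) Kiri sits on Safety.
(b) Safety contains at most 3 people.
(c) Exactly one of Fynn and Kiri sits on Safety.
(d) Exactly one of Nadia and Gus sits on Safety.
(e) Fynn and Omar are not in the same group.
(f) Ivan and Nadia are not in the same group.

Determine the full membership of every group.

Safety = {Kiri, Nadia, Omar}; Marketing = {Fynn, Gus, Ivan}

From (a): Kiri ∈ Safety.
(c) (exactly one): Fynn ∉ Safety.
Only one group left: Fynn ∈ Marketing.
(e): Omar ∉ Marketing.
Only one group left: Omar ∈ Safety.
Suppose Gus ∈ Safety: no assignment then satisfies all the clues, so Gus ∉ Safety.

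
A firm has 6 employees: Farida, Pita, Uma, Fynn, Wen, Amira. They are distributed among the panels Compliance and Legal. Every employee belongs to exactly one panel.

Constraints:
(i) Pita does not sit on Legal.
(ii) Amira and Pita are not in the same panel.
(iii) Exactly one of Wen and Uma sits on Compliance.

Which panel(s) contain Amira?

From (i): Pita ∉ Legal.
Only one panel left: Pita ∈ Compliance.
(ii): Amira ∉ Compliance.
Only one panel left: Amira ∈ Legal.

Amira: Legal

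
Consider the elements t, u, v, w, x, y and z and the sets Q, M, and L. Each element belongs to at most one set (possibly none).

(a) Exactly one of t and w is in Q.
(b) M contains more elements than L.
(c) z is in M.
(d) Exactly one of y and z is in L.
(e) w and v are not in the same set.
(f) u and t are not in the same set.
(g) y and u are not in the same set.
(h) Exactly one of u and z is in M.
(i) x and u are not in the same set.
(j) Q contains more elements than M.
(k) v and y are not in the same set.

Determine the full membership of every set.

Q = {t, v, x}; M = {w, z}; L = {y}

From (c): z ∈ M.
(d) (exactly one): y ∈ L.
(g): u ∉ L.
(h) (exactly one): u ∉ M.
(k): v ∉ L.
Suppose t ∉ Q: no assignment then satisfies all the clues, so t ∈ Q.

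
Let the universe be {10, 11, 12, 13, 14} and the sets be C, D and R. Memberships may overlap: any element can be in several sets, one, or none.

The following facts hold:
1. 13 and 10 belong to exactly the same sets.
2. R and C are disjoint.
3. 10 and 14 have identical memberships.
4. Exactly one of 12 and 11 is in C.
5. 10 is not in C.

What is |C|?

1

From (5): 10 ∉ C.
(1): 13 matches 10: 13 ∉ C.
(3): 14 matches 10: 14 ∉ C.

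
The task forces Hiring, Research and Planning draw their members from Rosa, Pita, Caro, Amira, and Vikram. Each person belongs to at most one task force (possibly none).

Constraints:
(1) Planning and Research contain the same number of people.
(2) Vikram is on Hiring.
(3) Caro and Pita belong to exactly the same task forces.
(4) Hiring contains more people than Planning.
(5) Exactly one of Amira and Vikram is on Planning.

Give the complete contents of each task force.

Hiring = {Caro, Pita, Vikram}; Research = {Rosa}; Planning = {Amira}

From (2): Vikram ∈ Hiring.
(5) (exactly one): Amira ∈ Planning.
Suppose Rosa ∈ Hiring: no assignment then satisfies all the clues, so Rosa ∉ Hiring.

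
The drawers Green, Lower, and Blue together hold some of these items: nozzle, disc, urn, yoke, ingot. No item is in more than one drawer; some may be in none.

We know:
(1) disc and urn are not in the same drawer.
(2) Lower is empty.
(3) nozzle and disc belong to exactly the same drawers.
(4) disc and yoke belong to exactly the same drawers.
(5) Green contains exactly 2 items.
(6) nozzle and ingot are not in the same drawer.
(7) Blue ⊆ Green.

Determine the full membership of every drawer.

Green = {ingot, urn}; Lower = {}; Blue = {}

(2): Lower already has 0, so the rest are out.
Suppose nozzle ∈ Green: no assignment then satisfies all the clues, so nozzle ∉ Green.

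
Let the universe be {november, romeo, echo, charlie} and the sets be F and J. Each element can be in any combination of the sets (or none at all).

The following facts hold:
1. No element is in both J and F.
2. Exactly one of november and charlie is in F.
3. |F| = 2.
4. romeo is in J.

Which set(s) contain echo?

echo: F

From (4): romeo ∈ J.
(1) (disjoint): romeo ∉ F.
Suppose echo ∉ F: no assignment then satisfies all the clues, so echo ∈ F.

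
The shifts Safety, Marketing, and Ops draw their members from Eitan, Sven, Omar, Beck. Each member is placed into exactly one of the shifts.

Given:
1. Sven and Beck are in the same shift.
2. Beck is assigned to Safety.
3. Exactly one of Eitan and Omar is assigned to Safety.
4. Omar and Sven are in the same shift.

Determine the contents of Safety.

From (2): Beck ∈ Safety.
(1): Sven matches Beck: Sven ∈ Safety.
(4): Omar matches Sven: Omar ∈ Safety.
(3) (exactly one): Eitan ∉ Safety.

Safety = {Beck, Omar, Sven}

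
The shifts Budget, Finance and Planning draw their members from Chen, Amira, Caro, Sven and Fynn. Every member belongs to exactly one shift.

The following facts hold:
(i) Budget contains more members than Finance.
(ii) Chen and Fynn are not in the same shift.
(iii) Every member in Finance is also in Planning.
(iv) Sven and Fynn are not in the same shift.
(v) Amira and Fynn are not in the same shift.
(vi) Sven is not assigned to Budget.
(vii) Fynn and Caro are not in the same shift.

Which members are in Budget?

From (vi): Sven ∉ Budget.
Suppose Chen ∈ Budget: no assignment then satisfies all the clues, so Chen ∉ Budget.

Budget = {Fynn}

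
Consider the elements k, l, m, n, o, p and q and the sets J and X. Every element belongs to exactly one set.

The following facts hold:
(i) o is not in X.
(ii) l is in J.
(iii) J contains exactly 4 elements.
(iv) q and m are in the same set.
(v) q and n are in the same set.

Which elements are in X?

X = {m, n, q}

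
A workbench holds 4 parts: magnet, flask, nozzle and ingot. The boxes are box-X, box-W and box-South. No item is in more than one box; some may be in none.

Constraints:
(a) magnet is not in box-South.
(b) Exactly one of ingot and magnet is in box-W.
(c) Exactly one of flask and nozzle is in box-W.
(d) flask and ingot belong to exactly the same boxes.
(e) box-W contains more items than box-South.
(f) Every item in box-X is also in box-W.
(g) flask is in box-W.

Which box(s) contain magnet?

From (a): magnet ∉ box-South.
From (g): flask ∈ box-W.
(c) (exactly one): nozzle ∉ box-W.
(d): ingot matches flask: ingot ∉ box-X.
(d): ingot matches flask: ingot ∈ box-W.
(f) contrapositive: nozzle ∉ box-X.
(b) (exactly one): magnet ∉ box-W.
(f) contrapositive: magnet ∉ box-X.

magnet: none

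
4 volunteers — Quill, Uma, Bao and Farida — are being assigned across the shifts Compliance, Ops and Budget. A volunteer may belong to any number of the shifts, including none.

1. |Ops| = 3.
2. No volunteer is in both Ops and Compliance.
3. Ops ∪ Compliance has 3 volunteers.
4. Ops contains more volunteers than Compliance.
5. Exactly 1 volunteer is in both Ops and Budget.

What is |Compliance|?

0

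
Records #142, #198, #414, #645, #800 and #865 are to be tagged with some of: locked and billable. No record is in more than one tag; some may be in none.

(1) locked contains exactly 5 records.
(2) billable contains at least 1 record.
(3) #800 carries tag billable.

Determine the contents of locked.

From (3): #800 ∈ billable.
(1): only 5 candidates remain for locked, so all are in.

locked = {#142, #198, #414, #645, #865}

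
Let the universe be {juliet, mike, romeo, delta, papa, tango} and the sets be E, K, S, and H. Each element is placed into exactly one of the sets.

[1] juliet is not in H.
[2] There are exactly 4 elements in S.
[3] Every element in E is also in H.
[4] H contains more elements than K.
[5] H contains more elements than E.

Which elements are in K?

From (1): juliet ∉ H.
(3) contrapositive: juliet ∉ E.
Suppose juliet ∈ K: no assignment then satisfies all the clues, so juliet ∉ K.

K = {}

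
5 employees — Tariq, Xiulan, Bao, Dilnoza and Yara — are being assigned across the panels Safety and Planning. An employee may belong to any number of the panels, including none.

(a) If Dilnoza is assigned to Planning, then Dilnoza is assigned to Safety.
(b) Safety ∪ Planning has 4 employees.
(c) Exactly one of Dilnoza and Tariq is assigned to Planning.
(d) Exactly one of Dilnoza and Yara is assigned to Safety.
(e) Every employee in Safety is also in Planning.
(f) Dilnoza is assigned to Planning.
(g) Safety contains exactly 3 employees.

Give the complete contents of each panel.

From (f): Dilnoza ∈ Planning.
(a): Dilnoza ∈ Safety.
(c) (exactly one): Tariq ∉ Planning.
(d) (exactly one): Yara ∉ Safety.
(e) contrapositive: Tariq ∉ Safety.
(g): only 3 candidates remain for Safety, so all are in.
(e) with Xiulan ∈ Safety: Xiulan ∈ Planning.
(e) with Bao ∈ Safety: Bao ∈ Planning.
Suppose Yara ∉ Planning: no assignment then satisfies all the clues, so Yara ∈ Planning.

Safety = {Bao, Dilnoza, Xiulan}; Planning = {Bao, Dilnoza, Xiulan, Yara}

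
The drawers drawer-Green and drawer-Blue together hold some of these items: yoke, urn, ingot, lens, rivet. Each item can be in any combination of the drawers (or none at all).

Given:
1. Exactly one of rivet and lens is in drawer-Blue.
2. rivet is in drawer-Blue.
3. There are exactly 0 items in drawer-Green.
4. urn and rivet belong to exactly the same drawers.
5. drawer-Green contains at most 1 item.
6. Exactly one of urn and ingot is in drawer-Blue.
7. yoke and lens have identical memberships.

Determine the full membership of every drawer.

From (2): rivet ∈ drawer-Blue.
(1) (exactly one): lens ∉ drawer-Blue.
(3): drawer-Green already has 0, so the rest are out.
(4): urn matches rivet: urn ∈ drawer-Blue.
(6) (exactly one): ingot ∉ drawer-Blue.
(7): yoke matches lens: yoke ∉ drawer-Blue.

drawer-Green = {}; drawer-Blue = {rivet, urn}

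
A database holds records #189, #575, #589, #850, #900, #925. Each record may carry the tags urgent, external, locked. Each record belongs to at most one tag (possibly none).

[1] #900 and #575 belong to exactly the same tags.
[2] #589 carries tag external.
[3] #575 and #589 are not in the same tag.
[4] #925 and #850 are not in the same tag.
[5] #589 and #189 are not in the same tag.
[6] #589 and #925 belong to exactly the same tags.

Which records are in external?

From (2): #589 ∈ external.
(3): #575 ∉ external.
(5): #189 ∉ external.
(6): #925 matches #589: #925 ∉ urgent.
(6): #925 matches #589: #925 ∈ external.
(1): #900 matches #575: #900 ∉ external.
(4): #850 ∉ external.

external = {#589, #925}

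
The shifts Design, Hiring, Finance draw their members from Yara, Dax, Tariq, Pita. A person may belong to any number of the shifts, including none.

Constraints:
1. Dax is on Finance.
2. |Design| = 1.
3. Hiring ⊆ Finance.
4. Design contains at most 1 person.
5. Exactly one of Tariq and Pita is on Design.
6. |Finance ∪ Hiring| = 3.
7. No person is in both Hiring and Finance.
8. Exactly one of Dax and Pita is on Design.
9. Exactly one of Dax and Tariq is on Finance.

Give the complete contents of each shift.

Design = {Pita}; Hiring = {}; Finance = {Dax, Pita, Yara}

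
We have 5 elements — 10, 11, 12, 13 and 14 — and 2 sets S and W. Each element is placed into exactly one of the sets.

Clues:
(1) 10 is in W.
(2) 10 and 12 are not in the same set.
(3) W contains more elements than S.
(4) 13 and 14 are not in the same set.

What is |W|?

3

From (1): 10 ∈ W.
(2): 12 ∉ W.
Only one set left: 12 ∈ S.
Suppose 11 ∈ S: no assignment then satisfies all the clues, so 11 ∉ S.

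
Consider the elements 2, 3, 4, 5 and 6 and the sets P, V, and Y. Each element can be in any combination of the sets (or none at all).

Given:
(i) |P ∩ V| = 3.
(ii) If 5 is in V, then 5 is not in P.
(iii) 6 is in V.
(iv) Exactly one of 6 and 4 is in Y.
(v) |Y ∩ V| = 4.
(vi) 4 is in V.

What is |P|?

3

From (iii): 6 ∈ V.
From (vi): 4 ∈ V.
Suppose 2 ∉ V: no assignment then satisfies all the clues, so 2 ∈ V.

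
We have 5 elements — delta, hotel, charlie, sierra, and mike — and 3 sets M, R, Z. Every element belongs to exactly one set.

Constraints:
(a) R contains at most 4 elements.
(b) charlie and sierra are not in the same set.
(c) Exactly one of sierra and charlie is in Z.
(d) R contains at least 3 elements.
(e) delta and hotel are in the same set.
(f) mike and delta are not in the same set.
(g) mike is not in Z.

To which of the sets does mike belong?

mike: M

From (g): mike ∉ Z.
Suppose mike ∉ M: no assignment then satisfies all the clues, so mike ∈ M.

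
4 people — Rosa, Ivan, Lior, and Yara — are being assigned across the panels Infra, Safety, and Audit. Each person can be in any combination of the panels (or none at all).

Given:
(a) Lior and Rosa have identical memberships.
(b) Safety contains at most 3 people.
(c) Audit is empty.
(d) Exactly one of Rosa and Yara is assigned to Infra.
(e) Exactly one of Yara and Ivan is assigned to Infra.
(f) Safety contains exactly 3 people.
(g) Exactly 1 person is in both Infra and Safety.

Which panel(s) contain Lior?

Lior: Safety

(c): Audit already has 0, so the rest are out.
Suppose Lior ∈ Infra: no assignment then satisfies all the clues, so Lior ∉ Infra.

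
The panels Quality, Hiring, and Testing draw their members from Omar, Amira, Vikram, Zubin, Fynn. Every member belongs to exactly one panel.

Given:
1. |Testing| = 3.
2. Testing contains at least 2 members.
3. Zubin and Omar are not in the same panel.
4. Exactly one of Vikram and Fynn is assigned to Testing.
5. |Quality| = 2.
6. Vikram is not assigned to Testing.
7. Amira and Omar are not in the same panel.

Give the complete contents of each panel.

Quality = {Omar, Vikram}; Hiring = {}; Testing = {Amira, Fynn, Zubin}

From (6): Vikram ∉ Testing.
(4) (exactly one): Fynn ∈ Testing.
Suppose Omar ∉ Quality: no assignment then satisfies all the clues, so Omar ∈ Quality.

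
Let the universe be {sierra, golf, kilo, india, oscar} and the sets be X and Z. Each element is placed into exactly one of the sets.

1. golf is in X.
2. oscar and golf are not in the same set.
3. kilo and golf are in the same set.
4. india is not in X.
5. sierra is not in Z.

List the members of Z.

From (1): golf ∈ X.
From (4): india ∉ X.
From (5): sierra ∉ Z.
(2): oscar ∉ X.
(3): kilo matches golf: kilo ∈ X.
Only one set left: sierra ∈ X.
Only one set left: india ∈ Z.
Only one set left: oscar ∈ Z.

Z = {india, oscar}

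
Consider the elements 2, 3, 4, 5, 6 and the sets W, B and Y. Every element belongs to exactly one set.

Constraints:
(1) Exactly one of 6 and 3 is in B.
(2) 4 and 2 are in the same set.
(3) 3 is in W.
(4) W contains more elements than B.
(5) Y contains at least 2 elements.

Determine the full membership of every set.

From (3): 3 ∈ W.
(1) (exactly one): 6 ∈ B.
Suppose 2 ∈ W: no assignment then satisfies all the clues, so 2 ∉ W.

W = {3, 5}; B = {6}; Y = {2, 4}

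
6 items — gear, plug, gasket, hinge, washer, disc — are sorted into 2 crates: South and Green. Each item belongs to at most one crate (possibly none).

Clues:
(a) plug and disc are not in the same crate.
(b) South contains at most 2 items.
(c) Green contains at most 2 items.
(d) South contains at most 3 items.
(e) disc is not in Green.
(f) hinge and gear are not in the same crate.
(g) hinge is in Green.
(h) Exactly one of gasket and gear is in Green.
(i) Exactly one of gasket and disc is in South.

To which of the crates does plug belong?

plug: none

From (e): disc ∉ Green.
From (g): hinge ∈ Green.
(f): gear ∉ Green.
(h) (exactly one): gasket ∈ Green.
(i) (exactly one): disc ∈ South.
(a): plug ∉ South.
(c): Green already has 2, so the rest are out.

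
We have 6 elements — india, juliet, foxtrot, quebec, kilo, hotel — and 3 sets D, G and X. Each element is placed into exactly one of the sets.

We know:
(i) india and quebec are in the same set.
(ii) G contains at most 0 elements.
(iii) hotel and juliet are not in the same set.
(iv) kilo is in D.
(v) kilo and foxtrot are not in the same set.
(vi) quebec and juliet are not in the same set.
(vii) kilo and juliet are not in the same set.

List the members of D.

From (iv): kilo ∈ D.
(ii): G already has 0, so the rest are out.
(v): foxtrot ∉ D.
(vii): juliet ∉ D.
Only one set left: juliet ∈ X.
Only one set left: foxtrot ∈ X.
(iii): hotel ∉ X.
(vi): quebec ∉ X.
Only one set left: quebec ∈ D.
Only one set left: hotel ∈ D.
(i): india matches quebec: india ∈ D.

D = {hotel, india, kilo, quebec}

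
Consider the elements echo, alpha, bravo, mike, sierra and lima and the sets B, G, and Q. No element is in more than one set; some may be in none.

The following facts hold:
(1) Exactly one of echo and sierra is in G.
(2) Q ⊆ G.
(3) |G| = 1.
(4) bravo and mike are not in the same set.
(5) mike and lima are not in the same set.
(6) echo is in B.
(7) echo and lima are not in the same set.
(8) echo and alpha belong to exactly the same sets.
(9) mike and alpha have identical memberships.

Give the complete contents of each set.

B = {alpha, echo, mike}; G = {sierra}; Q = {}

From (6): echo ∈ B.
(1) (exactly one): sierra ∈ G.
(3): G already has 1, so the rest are out.
(7): lima ∉ B.
(8): alpha matches echo: alpha ∈ B.
(9): mike matches alpha: mike ∈ B.
(2) contrapositive: bravo ∉ Q.
(2) contrapositive: lima ∉ Q.
(4): bravo ∉ B.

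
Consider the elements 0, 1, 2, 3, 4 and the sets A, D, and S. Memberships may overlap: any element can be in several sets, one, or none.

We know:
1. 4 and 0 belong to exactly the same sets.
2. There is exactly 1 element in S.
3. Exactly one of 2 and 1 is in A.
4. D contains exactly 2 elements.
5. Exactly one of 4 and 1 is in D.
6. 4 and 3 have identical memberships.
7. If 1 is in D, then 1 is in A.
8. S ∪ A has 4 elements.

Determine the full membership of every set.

A = {0, 1, 3, 4}; D = {1, 2}; S = {1}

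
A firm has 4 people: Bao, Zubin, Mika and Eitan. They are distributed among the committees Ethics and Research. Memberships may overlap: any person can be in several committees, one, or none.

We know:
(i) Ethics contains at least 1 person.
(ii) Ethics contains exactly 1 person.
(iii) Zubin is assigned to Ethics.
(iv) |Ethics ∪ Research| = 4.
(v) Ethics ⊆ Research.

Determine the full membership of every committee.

Ethics = {Zubin}; Research = {Bao, Eitan, Mika, Zubin}

From (iii): Zubin ∈ Ethics.
(ii): Ethics already has 1, so the rest are out.
(v) with Zubin ∈ Ethics: Zubin ∈ Research.
Suppose Bao ∉ Research: no assignment then satisfies all the clues, so Bao ∈ Research.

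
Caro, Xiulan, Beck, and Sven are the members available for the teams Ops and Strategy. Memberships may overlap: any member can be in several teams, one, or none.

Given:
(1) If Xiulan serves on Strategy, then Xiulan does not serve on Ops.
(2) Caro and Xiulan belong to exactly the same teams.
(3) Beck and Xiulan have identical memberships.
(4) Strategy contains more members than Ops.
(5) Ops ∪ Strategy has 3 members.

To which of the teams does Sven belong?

Sven: none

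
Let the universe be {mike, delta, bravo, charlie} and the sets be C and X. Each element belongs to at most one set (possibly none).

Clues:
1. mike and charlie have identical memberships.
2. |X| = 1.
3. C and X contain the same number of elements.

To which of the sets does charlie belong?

charlie: none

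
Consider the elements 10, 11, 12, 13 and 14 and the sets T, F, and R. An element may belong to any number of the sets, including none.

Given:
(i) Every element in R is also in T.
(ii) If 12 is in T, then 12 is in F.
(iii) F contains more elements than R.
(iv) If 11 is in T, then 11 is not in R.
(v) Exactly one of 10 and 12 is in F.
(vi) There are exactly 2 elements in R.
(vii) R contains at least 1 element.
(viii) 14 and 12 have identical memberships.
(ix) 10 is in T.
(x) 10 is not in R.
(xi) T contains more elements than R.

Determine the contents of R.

R = {12, 14}

From (ix): 10 ∈ T.
From (x): 10 ∉ R.
Suppose 11 ∈ R: no assignment then satisfies all the clues, so 11 ∉ R.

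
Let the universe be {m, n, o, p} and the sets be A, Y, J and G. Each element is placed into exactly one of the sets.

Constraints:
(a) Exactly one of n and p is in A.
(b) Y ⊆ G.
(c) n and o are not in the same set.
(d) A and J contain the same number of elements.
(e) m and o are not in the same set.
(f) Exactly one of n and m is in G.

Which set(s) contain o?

o: J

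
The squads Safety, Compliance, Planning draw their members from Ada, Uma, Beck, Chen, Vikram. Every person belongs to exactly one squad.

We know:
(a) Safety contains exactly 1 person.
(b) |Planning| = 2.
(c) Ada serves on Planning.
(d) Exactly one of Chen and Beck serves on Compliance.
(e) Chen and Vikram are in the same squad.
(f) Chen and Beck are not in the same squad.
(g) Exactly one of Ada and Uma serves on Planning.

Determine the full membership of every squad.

Safety = {Uma}; Compliance = {Chen, Vikram}; Planning = {Ada, Beck}

From (c): Ada ∈ Planning.
(g) (exactly one): Uma ∉ Planning.
Suppose Uma ∉ Safety: no assignment then satisfies all the clues, so Uma ∈ Safety.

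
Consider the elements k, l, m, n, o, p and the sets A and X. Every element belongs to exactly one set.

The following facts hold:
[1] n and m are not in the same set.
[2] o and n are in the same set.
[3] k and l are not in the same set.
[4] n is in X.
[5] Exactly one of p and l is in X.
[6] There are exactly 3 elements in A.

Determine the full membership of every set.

From (4): n ∈ X.
(1): m ∉ X.
(2): o matches n: o ∉ A.
(2): o matches n: o ∈ X.
Only one set left: m ∈ A.
Suppose k ∉ A: no assignment then satisfies all the clues, so k ∈ A.

A = {k, m, p}; X = {l, n, o}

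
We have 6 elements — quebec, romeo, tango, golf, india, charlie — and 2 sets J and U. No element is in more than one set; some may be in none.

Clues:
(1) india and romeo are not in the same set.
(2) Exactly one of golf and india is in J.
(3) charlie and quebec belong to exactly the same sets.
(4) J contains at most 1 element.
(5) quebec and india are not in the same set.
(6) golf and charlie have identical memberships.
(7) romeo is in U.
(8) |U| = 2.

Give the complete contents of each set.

J = {india}; U = {romeo, tango}

From (7): romeo ∈ U.
(1): india ∉ U.
Suppose quebec ∈ J: no assignment then satisfies all the clues, so quebec ∉ J.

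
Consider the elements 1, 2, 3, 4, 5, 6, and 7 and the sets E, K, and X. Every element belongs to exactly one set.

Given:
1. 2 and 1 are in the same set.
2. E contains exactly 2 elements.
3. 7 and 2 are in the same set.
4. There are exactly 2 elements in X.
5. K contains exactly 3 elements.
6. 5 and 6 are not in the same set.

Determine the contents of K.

K = {1, 2, 7}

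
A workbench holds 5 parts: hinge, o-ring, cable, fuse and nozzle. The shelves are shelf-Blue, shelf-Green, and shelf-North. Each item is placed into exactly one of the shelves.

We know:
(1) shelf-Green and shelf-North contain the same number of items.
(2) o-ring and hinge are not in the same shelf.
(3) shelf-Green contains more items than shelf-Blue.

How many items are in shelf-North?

2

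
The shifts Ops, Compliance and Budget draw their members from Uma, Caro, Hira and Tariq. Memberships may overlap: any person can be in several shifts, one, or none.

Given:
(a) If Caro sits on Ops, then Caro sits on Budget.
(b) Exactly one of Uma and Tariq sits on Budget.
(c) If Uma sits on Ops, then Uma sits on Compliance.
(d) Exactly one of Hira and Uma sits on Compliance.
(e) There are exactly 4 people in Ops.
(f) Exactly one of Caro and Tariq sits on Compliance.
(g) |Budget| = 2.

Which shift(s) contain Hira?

Hira: Ops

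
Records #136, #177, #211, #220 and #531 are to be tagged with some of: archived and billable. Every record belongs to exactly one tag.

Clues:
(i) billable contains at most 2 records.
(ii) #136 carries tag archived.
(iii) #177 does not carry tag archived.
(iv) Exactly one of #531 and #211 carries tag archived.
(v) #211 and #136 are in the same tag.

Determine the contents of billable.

From (ii): #136 ∈ archived.
From (iii): #177 ∉ archived.
(v): #211 matches #136: #211 ∈ archived.
Only one tag left: #177 ∈ billable.
(iv) (exactly one): #531 ∉ archived.
Only one tag left: #531 ∈ billable.
(i): billable already has 2, so the rest are out.
Only one tag left: #220 ∈ archived.

billable = {#177, #531}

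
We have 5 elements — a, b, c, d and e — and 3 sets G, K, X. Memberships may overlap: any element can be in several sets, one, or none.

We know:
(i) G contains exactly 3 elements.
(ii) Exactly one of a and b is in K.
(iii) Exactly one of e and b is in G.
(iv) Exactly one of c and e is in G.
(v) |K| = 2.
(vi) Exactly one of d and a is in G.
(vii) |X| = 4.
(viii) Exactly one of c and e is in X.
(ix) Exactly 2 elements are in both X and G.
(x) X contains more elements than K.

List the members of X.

X = {a, b, d, e}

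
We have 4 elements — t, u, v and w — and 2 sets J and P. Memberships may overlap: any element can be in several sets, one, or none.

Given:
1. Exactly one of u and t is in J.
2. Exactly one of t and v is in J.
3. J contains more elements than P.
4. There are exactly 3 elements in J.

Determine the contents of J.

J = {u, v, w}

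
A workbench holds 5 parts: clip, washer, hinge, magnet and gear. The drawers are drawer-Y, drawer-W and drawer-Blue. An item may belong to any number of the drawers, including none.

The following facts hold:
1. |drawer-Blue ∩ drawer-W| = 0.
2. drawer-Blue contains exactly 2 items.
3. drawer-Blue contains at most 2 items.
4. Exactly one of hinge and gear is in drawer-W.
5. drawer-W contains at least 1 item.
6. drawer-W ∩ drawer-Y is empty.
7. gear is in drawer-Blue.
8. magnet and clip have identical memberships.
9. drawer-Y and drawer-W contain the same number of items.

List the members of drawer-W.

drawer-W = {hinge}

From (7): gear ∈ drawer-Blue.
Suppose clip ∈ drawer-W: no assignment then satisfies all the clues, so clip ∉ drawer-W.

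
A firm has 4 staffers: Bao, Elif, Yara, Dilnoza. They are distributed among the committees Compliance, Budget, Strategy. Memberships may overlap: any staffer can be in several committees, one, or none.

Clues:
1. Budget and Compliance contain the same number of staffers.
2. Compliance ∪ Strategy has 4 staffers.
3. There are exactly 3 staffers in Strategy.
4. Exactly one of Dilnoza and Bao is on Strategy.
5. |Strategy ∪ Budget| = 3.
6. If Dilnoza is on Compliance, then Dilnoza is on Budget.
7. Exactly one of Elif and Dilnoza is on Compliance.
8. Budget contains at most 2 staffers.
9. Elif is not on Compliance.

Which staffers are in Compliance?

Compliance = {Bao, Dilnoza}

From (9): Elif ∉ Compliance.
(7) (exactly one): Dilnoza ∈ Compliance.
(6): Dilnoza ∈ Budget.
Suppose Bao ∉ Compliance: no assignment then satisfies all the clues, so Bao ∈ Compliance.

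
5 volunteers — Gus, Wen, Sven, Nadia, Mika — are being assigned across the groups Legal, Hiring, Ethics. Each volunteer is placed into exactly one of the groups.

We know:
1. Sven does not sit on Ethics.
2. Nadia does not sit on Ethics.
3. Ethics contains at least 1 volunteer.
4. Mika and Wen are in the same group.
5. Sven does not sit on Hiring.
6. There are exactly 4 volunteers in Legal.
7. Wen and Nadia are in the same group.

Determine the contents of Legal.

Legal = {Mika, Nadia, Sven, Wen}

From (1): Sven ∉ Ethics.
From (2): Nadia ∉ Ethics.
From (5): Sven ∉ Hiring.
(7): Wen matches Nadia: Wen ∉ Ethics.
Only one group left: Sven ∈ Legal.
(4): Mika matches Wen: Mika ∉ Ethics.
(3): only 1 candidates remain for Ethics, so all are in.
(6): only 4 candidates remain for Legal, so all are in.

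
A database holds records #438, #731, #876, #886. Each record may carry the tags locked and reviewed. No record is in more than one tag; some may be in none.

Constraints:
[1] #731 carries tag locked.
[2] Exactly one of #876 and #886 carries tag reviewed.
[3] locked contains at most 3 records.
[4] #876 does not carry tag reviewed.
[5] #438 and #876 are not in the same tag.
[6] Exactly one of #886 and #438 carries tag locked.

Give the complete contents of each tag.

From (1): #731 ∈ locked.
From (4): #876 ∉ reviewed.
(2) (exactly one): #886 ∈ reviewed.
(6) (exactly one): #438 ∈ locked.
(5): #876 ∉ locked.

locked = {#438, #731}; reviewed = {#886}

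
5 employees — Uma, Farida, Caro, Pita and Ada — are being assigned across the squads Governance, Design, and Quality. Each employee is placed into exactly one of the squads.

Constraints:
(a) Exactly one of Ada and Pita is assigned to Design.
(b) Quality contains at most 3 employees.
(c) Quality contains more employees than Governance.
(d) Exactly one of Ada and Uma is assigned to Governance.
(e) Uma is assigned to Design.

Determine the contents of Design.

Design = {Pita, Uma}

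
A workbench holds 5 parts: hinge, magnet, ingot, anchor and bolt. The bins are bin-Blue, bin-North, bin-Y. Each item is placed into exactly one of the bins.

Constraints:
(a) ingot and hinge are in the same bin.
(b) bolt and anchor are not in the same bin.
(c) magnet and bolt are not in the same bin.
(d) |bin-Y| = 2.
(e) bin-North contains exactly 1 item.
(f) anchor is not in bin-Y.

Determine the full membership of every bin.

bin-Blue = {anchor, magnet}; bin-North = {bolt}; bin-Y = {hinge, ingot}

From (f): anchor ∉ bin-Y.
Suppose hinge ∈ bin-Blue: no assignment then satisfies all the clues, so hinge ∉ bin-Blue.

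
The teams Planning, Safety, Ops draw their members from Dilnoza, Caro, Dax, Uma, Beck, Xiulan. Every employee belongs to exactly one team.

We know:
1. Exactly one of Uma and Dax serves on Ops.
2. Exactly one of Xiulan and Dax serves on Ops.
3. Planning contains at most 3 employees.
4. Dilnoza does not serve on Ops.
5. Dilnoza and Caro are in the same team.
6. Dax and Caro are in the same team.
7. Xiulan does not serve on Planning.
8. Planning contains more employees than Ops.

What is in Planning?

Planning = {Caro, Dax, Dilnoza}

From (4): Dilnoza ∉ Ops.
From (7): Xiulan ∉ Planning.
(5): Caro matches Dilnoza: Caro ∉ Ops.
(6): Dax matches Caro: Dax ∉ Ops.
(1) (exactly one): Uma ∈ Ops.
(2) (exactly one): Xiulan ∈ Ops.
Suppose Dilnoza ∉ Planning: no assignment then satisfies all the clues, so Dilnoza ∈ Planning.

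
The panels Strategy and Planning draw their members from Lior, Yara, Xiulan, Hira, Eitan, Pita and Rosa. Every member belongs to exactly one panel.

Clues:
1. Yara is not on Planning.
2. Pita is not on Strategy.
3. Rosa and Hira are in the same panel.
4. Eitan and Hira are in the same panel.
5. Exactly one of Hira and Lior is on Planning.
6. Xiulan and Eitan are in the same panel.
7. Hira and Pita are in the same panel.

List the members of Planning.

From (1): Yara ∉ Planning.
From (2): Pita ∉ Strategy.
(7): Hira matches Pita: Hira ∉ Strategy.
Only one panel left: Yara ∈ Strategy.
Only one panel left: Hira ∈ Planning.
Only one panel left: Pita ∈ Planning.
(3): Rosa matches Hira: Rosa ∉ Strategy.
(3): Rosa matches Hira: Rosa ∈ Planning.
(4): Eitan matches Hira: Eitan ∉ Strategy.
(4): Eitan matches Hira: Eitan ∈ Planning.
(5) (exactly one): Lior ∉ Planning.
Only one panel left: Lior ∈ Strategy.

Planning = {Eitan, Hira, Pita, Rosa, Xiulan}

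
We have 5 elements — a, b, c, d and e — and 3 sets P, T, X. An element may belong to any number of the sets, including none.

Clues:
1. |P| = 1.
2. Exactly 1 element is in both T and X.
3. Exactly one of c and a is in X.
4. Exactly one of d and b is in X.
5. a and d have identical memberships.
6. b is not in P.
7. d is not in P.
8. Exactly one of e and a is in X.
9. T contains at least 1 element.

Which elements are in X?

X = {b, c, e}

From (6): b ∉ P.
From (7): d ∉ P.
(5): a matches d: a ∉ P.
Suppose a ∈ X: no assignment then satisfies all the clues, so a ∉ X.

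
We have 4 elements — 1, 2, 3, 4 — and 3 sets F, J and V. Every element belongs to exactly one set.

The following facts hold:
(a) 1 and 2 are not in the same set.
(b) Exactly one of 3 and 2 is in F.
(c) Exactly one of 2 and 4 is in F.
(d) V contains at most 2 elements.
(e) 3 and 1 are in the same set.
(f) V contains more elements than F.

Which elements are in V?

V = {1, 3}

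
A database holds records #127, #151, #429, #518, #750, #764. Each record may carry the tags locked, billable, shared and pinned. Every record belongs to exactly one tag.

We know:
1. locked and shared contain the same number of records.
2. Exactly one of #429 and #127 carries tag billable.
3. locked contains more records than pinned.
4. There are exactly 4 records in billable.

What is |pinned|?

0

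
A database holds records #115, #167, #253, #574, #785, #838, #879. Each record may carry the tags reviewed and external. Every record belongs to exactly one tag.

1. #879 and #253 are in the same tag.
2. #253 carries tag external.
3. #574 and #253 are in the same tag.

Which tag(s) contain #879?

From (2): #253 ∈ external.
(1): #879 matches #253: #879 ∉ reviewed.
(1): #879 matches #253: #879 ∈ external.
(3): #574 matches #253: #574 ∉ reviewed.
(3): #574 matches #253: #574 ∈ external.

#879: external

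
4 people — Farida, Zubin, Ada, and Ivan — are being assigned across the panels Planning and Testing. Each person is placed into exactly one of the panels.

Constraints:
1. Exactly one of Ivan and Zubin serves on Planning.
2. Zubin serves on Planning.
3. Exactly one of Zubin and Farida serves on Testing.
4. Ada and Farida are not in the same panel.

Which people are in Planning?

From (2): Zubin ∈ Planning.
(1) (exactly one): Ivan ∉ Planning.
(3) (exactly one): Farida ∈ Testing.
(4): Ada ∉ Testing.
Only one panel left: Ada ∈ Planning.
Only one panel left: Ivan ∈ Testing.

Planning = {Ada, Zubin}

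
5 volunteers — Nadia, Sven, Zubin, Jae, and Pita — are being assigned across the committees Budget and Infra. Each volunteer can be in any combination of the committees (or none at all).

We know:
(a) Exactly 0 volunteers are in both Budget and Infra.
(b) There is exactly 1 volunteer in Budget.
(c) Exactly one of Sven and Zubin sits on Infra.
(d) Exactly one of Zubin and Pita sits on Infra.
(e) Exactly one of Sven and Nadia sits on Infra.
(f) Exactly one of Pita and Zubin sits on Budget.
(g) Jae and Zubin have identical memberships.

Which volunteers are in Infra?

Infra = {Jae, Nadia, Zubin}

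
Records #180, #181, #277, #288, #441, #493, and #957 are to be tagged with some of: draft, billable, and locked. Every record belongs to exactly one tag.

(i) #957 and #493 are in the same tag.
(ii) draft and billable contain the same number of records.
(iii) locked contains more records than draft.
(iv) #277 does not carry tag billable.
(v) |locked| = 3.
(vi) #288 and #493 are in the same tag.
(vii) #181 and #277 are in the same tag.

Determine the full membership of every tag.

draft = {#181, #277}; billable = {#180, #441}; locked = {#288, #493, #957}

From (iv): #277 ∉ billable.
(vii): #181 matches #277: #181 ∉ billable.
Suppose #180 ∈ draft: no assignment then satisfies all the clues, so #180 ∉ draft.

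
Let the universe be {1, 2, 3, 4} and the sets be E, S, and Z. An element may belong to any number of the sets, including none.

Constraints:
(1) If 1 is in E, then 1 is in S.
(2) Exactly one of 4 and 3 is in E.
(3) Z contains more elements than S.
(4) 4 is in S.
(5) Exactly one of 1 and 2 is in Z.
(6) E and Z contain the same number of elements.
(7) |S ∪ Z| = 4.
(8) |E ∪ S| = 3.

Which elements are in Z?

Z = {2, 3, 4}

From (4): 4 ∈ S.
Suppose 1 ∈ Z: no assignment then satisfies all the clues, so 1 ∉ Z.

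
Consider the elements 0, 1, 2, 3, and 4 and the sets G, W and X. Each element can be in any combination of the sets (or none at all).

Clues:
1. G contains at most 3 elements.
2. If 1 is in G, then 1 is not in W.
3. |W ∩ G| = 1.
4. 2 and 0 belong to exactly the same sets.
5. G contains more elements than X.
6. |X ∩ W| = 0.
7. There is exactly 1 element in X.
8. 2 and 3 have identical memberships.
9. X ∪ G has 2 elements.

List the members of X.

X = {1}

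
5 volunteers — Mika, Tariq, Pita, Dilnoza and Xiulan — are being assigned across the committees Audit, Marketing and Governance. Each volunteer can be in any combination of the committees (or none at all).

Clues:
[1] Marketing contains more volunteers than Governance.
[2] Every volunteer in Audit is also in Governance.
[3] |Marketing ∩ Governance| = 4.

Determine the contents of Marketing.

Marketing = {Dilnoza, Mika, Pita, Tariq, Xiulan}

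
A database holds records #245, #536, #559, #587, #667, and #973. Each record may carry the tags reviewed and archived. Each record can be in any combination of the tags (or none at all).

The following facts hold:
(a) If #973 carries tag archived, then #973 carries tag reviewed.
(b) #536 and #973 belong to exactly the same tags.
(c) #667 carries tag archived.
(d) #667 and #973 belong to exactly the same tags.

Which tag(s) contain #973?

From (c): #667 ∈ archived.
(d): #973 matches #667: #973 ∈ archived.
(a): #973 ∈ reviewed.
(b): #536 matches #973: #536 ∈ reviewed.
(b): #536 matches #973: #536 ∈ archived.
(d): #667 matches #973: #667 ∈ reviewed.

#973: archived, reviewed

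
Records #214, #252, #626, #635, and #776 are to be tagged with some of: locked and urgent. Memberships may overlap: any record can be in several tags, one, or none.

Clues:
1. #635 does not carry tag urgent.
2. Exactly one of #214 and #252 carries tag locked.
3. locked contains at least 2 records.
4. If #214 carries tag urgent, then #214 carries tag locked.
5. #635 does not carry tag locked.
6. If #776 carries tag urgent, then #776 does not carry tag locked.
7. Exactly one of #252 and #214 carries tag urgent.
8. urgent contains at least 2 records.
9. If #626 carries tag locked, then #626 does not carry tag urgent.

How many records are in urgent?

From (1): #635 ∉ urgent.
From (5): #635 ∉ locked.

2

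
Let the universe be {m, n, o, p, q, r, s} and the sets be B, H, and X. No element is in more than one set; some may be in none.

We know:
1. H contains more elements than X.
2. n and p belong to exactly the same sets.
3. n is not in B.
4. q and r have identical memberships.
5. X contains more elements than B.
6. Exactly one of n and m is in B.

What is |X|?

2

From (3): n ∉ B.
(2): p matches n: p ∉ B.
(6) (exactly one): m ∈ B.
Suppose o ∈ B: no assignment then satisfies all the clues, so o ∉ B.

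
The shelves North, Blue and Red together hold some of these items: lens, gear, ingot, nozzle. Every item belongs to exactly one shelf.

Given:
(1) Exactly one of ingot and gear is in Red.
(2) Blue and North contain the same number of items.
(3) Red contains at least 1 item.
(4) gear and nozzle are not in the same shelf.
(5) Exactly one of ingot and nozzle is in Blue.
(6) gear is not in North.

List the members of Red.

Red = {gear, lens}

From (6): gear ∉ North.
Suppose lens ∉ Red: no assignment then satisfies all the clues, so lens ∈ Red.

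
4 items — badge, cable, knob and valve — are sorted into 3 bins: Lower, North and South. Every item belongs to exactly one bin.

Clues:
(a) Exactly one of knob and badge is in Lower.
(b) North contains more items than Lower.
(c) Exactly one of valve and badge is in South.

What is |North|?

2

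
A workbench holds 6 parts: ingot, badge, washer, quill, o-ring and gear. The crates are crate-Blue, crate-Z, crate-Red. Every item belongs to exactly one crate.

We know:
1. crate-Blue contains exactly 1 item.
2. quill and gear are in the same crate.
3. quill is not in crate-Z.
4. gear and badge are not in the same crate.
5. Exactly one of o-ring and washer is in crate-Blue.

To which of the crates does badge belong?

badge: crate-Z

From (3): quill ∉ crate-Z.
(2): gear matches quill: gear ∉ crate-Z.
Suppose badge ∈ crate-Blue: no assignment then satisfies all the clues, so badge ∉ crate-Blue.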